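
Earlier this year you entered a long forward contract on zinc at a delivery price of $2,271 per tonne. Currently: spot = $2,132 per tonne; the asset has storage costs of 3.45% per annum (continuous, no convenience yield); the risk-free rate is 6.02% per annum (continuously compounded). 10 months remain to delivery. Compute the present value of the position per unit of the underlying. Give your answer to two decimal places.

$34.30 per tonne

Current fair forward for the remaining 10 months: F = S·e^((r + u)·T), (r + u) = 0.0602 + 0.0345 = 0.0947
F = 2132 · e^(0.0947 × 10/12) = 2132 × 1.08211414 = 2307.0673
Value of long forward = (F − K)·e^(−rT) = (2307.0673 − 2271) · e^(−0.0602·10/12)
= 36.0673 × 0.95107090 = 34.30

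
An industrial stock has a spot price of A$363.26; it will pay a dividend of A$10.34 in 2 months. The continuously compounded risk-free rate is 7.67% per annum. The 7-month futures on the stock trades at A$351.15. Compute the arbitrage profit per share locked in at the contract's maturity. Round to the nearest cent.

PV(dividends) I = 10.34·e^(−0.0767·2/12) = 10.2087
Fair futures F* = (S − I)·e^(rT) = (363.26 − 10.2087)·e^0.044742 = 353.0513 × 1.045758 = 369.2062
Market A$351.15 < fair 369.2062: forward underpriced → reverse cash-and-carry (short the stock, invest proceeds at r, pay the dividends, go long the forward).
Profit at T = |F_mkt − F*| = |351.15 − 369.2062| = A$18.06 per share

A$18.06 per share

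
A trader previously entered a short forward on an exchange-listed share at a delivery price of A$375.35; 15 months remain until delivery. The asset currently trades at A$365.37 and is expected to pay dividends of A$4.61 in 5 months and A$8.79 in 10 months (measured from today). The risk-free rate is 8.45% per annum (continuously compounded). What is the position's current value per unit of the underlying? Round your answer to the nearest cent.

-A$15.00

PV(remaining dividends) I = 4.61·e^(−0.0845·5/12) + 8.79·e^(−0.0845·10/12) = 12.6428
Current forward F = (S − I)·e^(rT) = (365.37 − 12.6428)·e^(0.0845·15/12) = 352.7272 × 1.111405 = 392.0228
Value (long) = (F − K)·e^(−rT) = (392.0228 − 375.35) × 0.899762 = 15.0016
Short position value = −(long value) = -A$15.00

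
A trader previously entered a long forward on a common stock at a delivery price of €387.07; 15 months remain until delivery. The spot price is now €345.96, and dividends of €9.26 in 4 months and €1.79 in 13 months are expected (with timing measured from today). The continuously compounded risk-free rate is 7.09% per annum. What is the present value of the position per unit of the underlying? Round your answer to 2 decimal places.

PV(remaining dividends) I = 9.26·e^(−0.0709·4/12) + 1.79·e^(−0.0709·13/12) = 10.7014
Current forward F = (S − I)·e^(rT) = (345.96 − 10.7014)·e^(0.0709·15/12) = 335.2586 × 1.092671 = 366.3273
Value (long) = (F − K)·e^(−rT) = (366.3273 − 387.07) × 0.915189 = -18.9835
Value = -€18.98

-€18.98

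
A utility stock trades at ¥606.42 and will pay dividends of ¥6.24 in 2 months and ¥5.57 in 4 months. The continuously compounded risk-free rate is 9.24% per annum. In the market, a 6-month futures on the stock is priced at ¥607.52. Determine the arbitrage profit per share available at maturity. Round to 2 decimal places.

¥15.48 per share

PV(dividends) I = 6.24·e^(−0.0924·2/12) + 5.57·e^(−0.0924·4/12) = 11.5457
Fair futures F* = (S − I)·e^(rT) = (606.42 − 11.5457)·e^0.046200 = 594.8743 × 1.047284 = 623.0023
Market ¥607.52 < fair 623.0023: forward underpriced → reverse cash-and-carry (short the stock, invest proceeds at r, pay the dividends, go long the forward).
Profit at T = |F_mkt − F*| = |607.52 − 623.0023| = ¥15.48 per share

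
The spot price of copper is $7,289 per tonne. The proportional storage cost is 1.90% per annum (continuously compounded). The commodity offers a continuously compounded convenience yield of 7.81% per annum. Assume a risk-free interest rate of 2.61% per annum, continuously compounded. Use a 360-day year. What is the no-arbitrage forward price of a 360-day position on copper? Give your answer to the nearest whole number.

$7,052 per tonne

Net carry = r + u − y = 0.0261 + 0.0190 − 0.0781 = -0.0330
F = S·e^((r+u−y)T) = 7289 · e^(-0.0330 × 360/360) = 7289 · e^-0.033000
= 7289 × 0.967539 = $7,052 per tonne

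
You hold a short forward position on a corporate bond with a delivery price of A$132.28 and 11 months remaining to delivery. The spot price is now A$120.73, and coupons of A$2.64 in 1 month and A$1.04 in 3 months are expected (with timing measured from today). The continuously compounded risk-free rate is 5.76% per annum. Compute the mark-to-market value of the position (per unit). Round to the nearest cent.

PV(remaining coupons) I = 2.64·e^(−0.0576·1/12) + 1.04·e^(−0.0576·3/12) = 3.6525
Current forward F = (S − I)·e^(rT) = (120.73 − 3.6525)·e^(0.0576·11/12) = 117.0775 × 1.054219 = 123.4253
Value (long) = (F − K)·e^(−rT) = (123.4253 − 132.28) × 0.948570 = -8.3993
Short position value = −(long value) = A$8.40

A$8.40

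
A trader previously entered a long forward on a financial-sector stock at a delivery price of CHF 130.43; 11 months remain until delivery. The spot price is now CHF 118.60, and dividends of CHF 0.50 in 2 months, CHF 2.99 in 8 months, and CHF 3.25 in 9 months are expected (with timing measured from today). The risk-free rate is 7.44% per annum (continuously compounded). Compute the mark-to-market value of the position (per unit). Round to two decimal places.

PV(remaining dividends) I = 0.50·e^(−0.0744·2/12) + 2.99·e^(−0.0744·8/12) + 3.25·e^(−0.0744·9/12) = 6.4128
Current forward F = (S − I)·e^(rT) = (118.60 − 6.4128)·e^(0.0744·11/12) = 112.1872 × 1.070579 = 120.1053
Value (long) = (F − K)·e^(−rT) = (120.1053 − 130.43) × 0.934074 = -9.6440
Value = -CHF 9.64

-CHF 9.64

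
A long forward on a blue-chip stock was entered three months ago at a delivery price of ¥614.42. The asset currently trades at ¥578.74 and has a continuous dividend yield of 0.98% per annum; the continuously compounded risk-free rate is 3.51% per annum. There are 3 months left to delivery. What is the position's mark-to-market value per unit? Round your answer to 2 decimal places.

Current fair forward for the remaining 3 months: F = S·e^((r − q)·T), (r − q) = 0.0351 − 0.0098 = 0.0253
F = 578.74 · e^(0.0253 × 3/12) = 578.74 × 1.006345 = 582.4121
Value of long forward = (F − K)·e^(−rT) = (582.4121 − 614.42) · e^(−0.0351·3/12)
= -32.0079 × 0.991263 = -31.73

-¥31.73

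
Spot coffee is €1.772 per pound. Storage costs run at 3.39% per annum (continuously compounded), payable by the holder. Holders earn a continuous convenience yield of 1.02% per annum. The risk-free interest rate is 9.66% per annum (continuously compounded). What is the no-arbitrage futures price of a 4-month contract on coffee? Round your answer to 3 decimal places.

€1.845 per pound

Net carry = r + u − y = 0.0966 + 0.0339 − 0.0102 = 0.1203
F = S·e^((r+u−y)T) = 1.772 · e^(0.1203 × 4/12) = 1.772 · e^0.040100
= 1.772 × 1.040915 = €1.845 per pound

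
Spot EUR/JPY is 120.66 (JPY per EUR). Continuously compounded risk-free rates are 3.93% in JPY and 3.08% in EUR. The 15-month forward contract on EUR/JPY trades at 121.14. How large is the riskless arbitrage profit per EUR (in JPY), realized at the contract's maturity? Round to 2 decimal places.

0.81 per EUR (in JPY)

Fair forward: F* = S·e^(carry·T), with carry = (r_JPY − r_EUR) = 0.0393 − 0.0308 = 0.0085
F* = 120.66 · e^(0.0085 × 15/12) = 120.66 · e^0.010625 = 120.66 × 1.010682 = 121.9489
Market 121.14 < fair 121.9489: forward underpriced → reverse cash-and-carry (short spot, go long the forward).
At maturity, profit = |F_mkt − F*| = |121.14 − 121.9489| = 0.81 per EUR (in JPY)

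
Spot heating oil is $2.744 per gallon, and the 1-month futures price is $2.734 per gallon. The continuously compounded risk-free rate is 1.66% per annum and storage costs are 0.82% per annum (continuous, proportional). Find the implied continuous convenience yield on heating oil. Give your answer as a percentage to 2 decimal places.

F = S·e^((r+u−y)T) ⇒ (r+u−y) = ln(F/S)/T
ln(2.734/2.744) = -0.003651; /T ⇒ -0.043812
y = r + u − ln(F/S)/T = 0.0166 + 0.0082 + 0.043812 = 0.068612
y = 6.86%

6.86%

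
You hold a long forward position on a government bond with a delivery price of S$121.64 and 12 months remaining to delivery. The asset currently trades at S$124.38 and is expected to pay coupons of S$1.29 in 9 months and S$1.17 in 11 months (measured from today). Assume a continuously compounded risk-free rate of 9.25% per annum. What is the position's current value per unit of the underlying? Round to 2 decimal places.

PV(remaining coupons) I = 1.29·e^(−0.0925·9/12) + 1.17·e^(−0.0925·11/12) = 2.2784
Current forward F = (S − I)·e^(rT) = (124.38 − 2.2784)·e^(0.0925·12/12) = 122.1016 × 1.096913 = 133.9348
Value (long) = (F − K)·e^(−rT) = (133.9348 − 121.64) × 0.911649 = 11.2085
Value = S$11.21

S$11.21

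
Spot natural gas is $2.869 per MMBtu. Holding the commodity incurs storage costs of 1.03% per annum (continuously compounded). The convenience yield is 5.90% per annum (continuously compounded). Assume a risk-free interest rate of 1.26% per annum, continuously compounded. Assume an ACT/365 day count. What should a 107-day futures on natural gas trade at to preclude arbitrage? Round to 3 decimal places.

$2.839 per MMBtu

Net carry = r + u − y = 0.0126 + 0.0103 − 0.0590 = -0.0361
F = S·e^((r+u−y)T) = 2.869 · e^(-0.0361 × 107/365) = 2.869 · e^-0.010583
= 2.869 × 0.989473 = $2.839 per MMBtu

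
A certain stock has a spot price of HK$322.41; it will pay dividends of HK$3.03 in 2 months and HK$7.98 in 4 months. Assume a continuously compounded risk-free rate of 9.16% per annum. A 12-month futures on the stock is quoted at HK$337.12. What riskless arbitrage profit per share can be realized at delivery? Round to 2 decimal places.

PV(dividends) I = 3.03·e^(−0.0916·2/12) + 7.98·e^(−0.0916·4/12) = 10.7241
Fair futures F* = (S − I)·e^(rT) = (322.41 − 10.7241)·e^0.091600 = 311.6859 × 1.095926 = 341.5847
Market HK$337.12 < fair 341.5847: forward underpriced → reverse cash-and-carry (short the stock, invest proceeds at r, pay the dividends, go long the forward).
Profit at T = |F_mkt − F*| = |337.12 − 341.5847| = HK$4.46 per share

HK$4.46 per share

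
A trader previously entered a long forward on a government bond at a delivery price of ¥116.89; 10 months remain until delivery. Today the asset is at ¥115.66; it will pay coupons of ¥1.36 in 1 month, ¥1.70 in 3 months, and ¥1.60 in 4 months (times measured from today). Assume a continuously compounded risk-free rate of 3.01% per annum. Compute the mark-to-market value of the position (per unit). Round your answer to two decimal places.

PV(remaining coupons) I = 1.36·e^(−0.0301·1/12) + 1.70·e^(−0.0301·3/12) + 1.60·e^(−0.0301·4/12) = 4.6279
Current forward F = (S − I)·e^(rT) = (115.66 − 4.6279)·e^(0.0301·10/12) = 111.0321 × 1.025401 = 113.8524
Value (long) = (F − K)·e^(−rT) = (113.8524 − 116.89) × 0.975229 = -2.9624
Value = -¥2.96

-¥2.96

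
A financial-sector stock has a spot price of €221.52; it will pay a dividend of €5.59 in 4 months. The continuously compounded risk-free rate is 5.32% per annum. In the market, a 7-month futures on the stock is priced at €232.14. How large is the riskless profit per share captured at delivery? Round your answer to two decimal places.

€9.30 per share

PV(dividends) I = 5.59·e^(−0.0532·4/12) = 5.4917
Fair futures F* = (S − I)·e^(rT) = (221.52 − 5.4917)·e^0.031033 = 216.0283 × 1.031520 = 222.8375
Market €232.14 > fair 222.8375: forward overpriced → cash-and-carry (borrow at r, buy the stock and collect the dividends, short the forward).
Profit at T = |F_mkt − F*| = |232.14 − 222.8375| = €9.30 per share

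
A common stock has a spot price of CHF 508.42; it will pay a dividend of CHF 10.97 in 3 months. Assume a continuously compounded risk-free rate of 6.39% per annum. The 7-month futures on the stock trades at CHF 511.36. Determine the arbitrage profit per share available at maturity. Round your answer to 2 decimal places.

CHF 5.16 per share

PV(dividends) I = 10.97·e^(−0.0639·3/12) = 10.7961
Fair futures F* = (S − I)·e^(rT) = (508.42 − 10.7961)·e^0.037275 = 497.6239 × 1.037978 = 516.5227
Market CHF 511.36 < fair 516.5227: forward underpriced → reverse cash-and-carry (short the stock, invest proceeds at r, pay the dividends, go long the forward).
Profit at T = |F_mkt − F*| = |511.36 − 516.5227| = CHF 5.16 per share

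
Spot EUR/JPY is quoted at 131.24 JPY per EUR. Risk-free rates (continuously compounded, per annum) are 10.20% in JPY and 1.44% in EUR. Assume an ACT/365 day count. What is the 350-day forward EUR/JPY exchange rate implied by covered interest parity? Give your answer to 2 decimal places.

F = S·e^((r_JPY − r_EUR)T) = 131.24 · e^((0.1020 − 0.0144) × 350/365)
= 131.24 · e^0.084000 = 131.24 × 1.087629
F = 142.74 JPY per EUR

142.74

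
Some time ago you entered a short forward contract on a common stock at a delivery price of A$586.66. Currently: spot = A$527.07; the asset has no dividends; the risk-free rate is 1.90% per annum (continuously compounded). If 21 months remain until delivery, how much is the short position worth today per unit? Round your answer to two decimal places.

Current fair forward for the remaining 21 months: F = S·e^(r·T), r = 0.0190
F = 527.07 · e^(0.0190 × 21/12) = 527.07 × 1.033809 = 544.8897
Value of long forward = (F − K)·e^(−rT) = (544.8897 − 586.66) · e^(−0.0190·21/12)
= -41.7703 × 0.967297 = -40.40
Short position value = −(long value) = A$40.40

A$40.40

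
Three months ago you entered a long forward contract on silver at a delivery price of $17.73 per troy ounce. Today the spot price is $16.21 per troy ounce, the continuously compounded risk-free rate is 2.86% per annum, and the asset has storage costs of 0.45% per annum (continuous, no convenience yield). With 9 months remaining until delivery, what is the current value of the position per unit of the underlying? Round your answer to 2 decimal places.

-$1.09 per troy ounce

Current fair forward for the remaining 9 months: F = S·e^((r + u)·T), (r + u) = 0.0286 + 0.0045 = 0.0331
F = 16.21 · e^(0.0331 × 9/12) = 16.21 × 1.025136 = 16.6175
Value of long forward = (F − K)·e^(−rT) = (16.6175 − 17.73) · e^(−0.0286·9/12)
= -1.1125 × 0.978778 = -1.09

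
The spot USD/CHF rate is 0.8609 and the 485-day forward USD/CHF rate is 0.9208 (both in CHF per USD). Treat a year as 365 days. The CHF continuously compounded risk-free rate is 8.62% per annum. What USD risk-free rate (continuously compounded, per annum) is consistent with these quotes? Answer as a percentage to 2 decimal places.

F = S·e^((r_CHF − r_USD)T) ⇒ r_USD = r_CHF − ln(F/S)/T
ln(0.9208/0.8609) = 0.067265; /(485/365) = 0.050622
r_USD = 0.0862 − 0.050622 = 0.035578
r_USD = 3.56%

3.56%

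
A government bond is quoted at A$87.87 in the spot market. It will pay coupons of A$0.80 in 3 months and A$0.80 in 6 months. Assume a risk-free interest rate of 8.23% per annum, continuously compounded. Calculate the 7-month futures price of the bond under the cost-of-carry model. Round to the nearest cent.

A$90.56

PV(coupons) I = 0.80·e^(−0.0823·3/12) + 0.80·e^(−0.0823·6/12)
I = 0.7837 + 0.7677 = 1.5514
F = (S − I)·e^(rT) = (87.87 − 1.5514) · e^(0.0823·7/12)
= 86.3186 · e^0.048008 = 86.3186 × 1.049179 = A$90.56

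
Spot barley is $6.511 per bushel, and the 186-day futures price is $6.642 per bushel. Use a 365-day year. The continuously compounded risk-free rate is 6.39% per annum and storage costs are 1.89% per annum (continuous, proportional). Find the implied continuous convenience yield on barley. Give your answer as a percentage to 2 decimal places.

F = S·e^((r+u−y)T) ⇒ (r+u−y) = ln(F/S)/T
ln(6.642/6.511) = 0.019920; /T ⇒ 0.039090
y = r + u − ln(F/S)/T = 0.0639 + 0.0189 − 0.039090 = 0.043710
y = 4.37%

4.37%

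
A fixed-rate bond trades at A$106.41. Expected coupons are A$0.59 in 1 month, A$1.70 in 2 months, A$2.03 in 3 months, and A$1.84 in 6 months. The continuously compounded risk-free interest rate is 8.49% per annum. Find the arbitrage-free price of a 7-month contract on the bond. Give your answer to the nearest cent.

A$105.49

PV(coupons) I = 0.59·e^(−0.0849·1/12) + 1.70·e^(−0.0849·2/12) + 2.03·e^(−0.0849·3/12) + 1.84·e^(−0.0849·6/12)
I = 0.5858 + 1.6761 + 1.9874 + 1.7635 = 6.0128
F = (S − I)·e^(rT) = (106.41 − 6.0128) · e^(0.0849·7/12)
= 100.3972 · e^0.049525 = 100.3972 × 1.050772 = A$105.49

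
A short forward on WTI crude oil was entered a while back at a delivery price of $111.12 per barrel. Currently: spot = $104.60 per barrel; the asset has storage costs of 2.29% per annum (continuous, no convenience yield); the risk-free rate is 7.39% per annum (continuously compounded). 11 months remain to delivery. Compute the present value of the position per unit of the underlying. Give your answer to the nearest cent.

Current fair forward for the remaining 11 months: F = S·e^((r + u)·T), (r + u) = 0.0739 + 0.0229 = 0.0968
F = 104.60 · e^(0.0968 × 11/12) = 104.60 × 1.092789 = 114.3057
Value of long forward = (F − K)·e^(−rT) = (114.3057 − 111.12) · e^(−0.0739·11/12)
= 3.1857 × 0.934502 = 2.98
Short position value = −(long value) = -$2.98

-$2.98 per barrel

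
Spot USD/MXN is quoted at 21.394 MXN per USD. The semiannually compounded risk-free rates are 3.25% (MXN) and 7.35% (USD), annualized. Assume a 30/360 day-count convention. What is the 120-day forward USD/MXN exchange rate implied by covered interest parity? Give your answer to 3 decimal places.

21.111

By covered interest parity, F = S · (1+r_MXN/2)^(2T) / (1+r_USD/2)^(2T)
= 21.394 × 1.010804 / 1.024352 = 21.394 × 0.986774
F = 21.111 MXN per USD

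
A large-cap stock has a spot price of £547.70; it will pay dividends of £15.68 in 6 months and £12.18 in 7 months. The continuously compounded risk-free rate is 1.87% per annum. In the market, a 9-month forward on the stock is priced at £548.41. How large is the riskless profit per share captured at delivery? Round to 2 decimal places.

£20.95 per share

PV(dividends) I = 15.68·e^(−0.0187·6/12) + 12.18·e^(−0.0187·7/12) = 27.5819
Fair forward F* = (S − I)·e^(rT) = (547.70 − 27.5819)·e^0.014025 = 520.1181 × 1.014124 = 527.4642
Market £548.41 > fair 527.4642: forward overpriced → cash-and-carry (borrow at r, buy the stock and collect the dividends, short the forward).
Profit at T = |F_mkt − F*| = |548.41 − 527.4642| = £20.95 per share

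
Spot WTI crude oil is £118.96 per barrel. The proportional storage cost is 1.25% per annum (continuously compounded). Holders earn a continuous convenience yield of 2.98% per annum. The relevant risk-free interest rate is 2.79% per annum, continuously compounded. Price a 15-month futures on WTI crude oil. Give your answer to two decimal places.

Net carry = r + u − y = 0.0279 + 0.0125 − 0.0298 = 0.0106
F = S·e^((r+u−y)T) = 118.96 · e^(0.0106 × 15/12) = 118.96 · e^0.013250
= 118.96 × 1.013338 = £120.55 per barrel

£120.55 per barrel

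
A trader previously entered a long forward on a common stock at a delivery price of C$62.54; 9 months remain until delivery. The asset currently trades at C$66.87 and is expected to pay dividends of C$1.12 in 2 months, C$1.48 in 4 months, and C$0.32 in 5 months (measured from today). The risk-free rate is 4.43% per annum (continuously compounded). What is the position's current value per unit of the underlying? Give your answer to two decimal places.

C$3.49

PV(remaining dividends) I = 1.12·e^(−0.0443·2/12) + 1.48·e^(−0.0443·4/12) + 0.32·e^(−0.0443·5/12) = 2.8842
Current forward F = (S − I)·e^(rT) = (66.87 − 2.8842)·e^(0.0443·9/12) = 63.9858 × 1.033783 = 66.1474
Value (long) = (F − K)·e^(−rT) = (66.1474 − 62.54) × 0.967321 = 3.4895
Value = C$3.49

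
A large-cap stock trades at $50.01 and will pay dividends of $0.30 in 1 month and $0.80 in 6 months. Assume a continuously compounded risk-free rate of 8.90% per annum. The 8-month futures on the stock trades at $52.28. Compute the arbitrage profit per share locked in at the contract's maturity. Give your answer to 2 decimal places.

PV(dividends) I = 0.30·e^(−0.0890·1/12) + 0.80·e^(−0.0890·6/12) = 1.0630
Fair futures F* = (S − I)·e^(rT) = (50.01 − 1.0630)·e^0.059333 = 48.9470 × 1.061129 = 51.9391
Market $52.28 > fair 51.9391: forward overpriced → cash-and-carry (borrow at r, buy the stock and collect the dividends, short the forward).
Profit at T = |F_mkt − F*| = |52.28 − 51.9391| = $0.34 per share

$0.34 per share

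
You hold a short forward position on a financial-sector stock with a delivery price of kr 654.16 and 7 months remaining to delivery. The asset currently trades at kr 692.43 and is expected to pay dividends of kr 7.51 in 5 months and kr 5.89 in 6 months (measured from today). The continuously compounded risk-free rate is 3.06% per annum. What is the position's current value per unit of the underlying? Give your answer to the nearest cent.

-kr 36.63

PV(remaining dividends) I = 7.51·e^(−0.0306·5/12) + 5.89·e^(−0.0306·6/12) = 13.2154
Current forward F = (S − I)·e^(rT) = (692.43 − 13.2154)·e^(0.0306·7/12) = 679.2146 × 1.018010 = 691.4473
Value (long) = (F − K)·e^(−rT) = (691.4473 − 654.16) × 0.982308 = 36.6276
Short position value = −(long value) = -kr 36.63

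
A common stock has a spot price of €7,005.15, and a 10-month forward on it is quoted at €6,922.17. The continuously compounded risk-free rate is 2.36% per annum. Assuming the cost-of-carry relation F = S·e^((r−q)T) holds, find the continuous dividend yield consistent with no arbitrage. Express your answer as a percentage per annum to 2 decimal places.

From F = S·e^((r−q)T): (r − q) = ln(F/S)/T
ln(6922.17/7005.15) = ln(0.988154) = -0.011917
(r − q) = -0.011917 / (10/12) = -0.014300
q = r − ln(F/S)/T = 0.0236 + 0.014300 = 0.037900
q = 3.79%

3.79%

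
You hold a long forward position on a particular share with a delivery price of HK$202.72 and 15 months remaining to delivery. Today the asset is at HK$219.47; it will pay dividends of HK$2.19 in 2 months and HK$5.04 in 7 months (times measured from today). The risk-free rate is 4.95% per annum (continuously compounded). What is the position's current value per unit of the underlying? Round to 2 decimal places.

PV(remaining dividends) I = 2.19·e^(−0.0495·2/12) + 5.04·e^(−0.0495·7/12) = 7.0686
Current forward F = (S − I)·e^(rT) = (219.47 − 7.0686)·e^(0.0495·15/12) = 212.4014 × 1.063829 = 225.9588
Value (long) = (F − K)·e^(−rT) = (225.9588 − 202.72) × 0.940000 = 21.8445
Value = HK$21.84

HK$21.84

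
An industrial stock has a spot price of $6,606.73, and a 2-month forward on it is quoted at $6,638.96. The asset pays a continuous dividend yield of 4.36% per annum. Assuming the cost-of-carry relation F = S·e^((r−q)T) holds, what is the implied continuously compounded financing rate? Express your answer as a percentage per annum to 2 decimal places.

7.28%

From F = S·e^((r−q)T): (r − q) = ln(F/S)/T
ln(6638.96/6606.73) = ln(1.004878) = 0.004866
(r − q) = 0.004866 / (2/12) = 0.029196
r = ln(F/S)/T + q = 0.029196 + 0.0436 = 0.072796
r = 7.28%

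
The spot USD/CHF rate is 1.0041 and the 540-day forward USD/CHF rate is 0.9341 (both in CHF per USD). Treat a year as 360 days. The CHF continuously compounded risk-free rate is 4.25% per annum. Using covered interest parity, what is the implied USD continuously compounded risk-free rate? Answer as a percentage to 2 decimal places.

9.07%

F = S·e^((r_CHF − r_USD)T) ⇒ r_USD = r_CHF − ln(F/S)/T
ln(0.9341/1.0041) = -0.072263; /(540/360) = -0.048175
r_USD = 0.0425 + 0.048175 = 0.090675
r_USD = 9.07%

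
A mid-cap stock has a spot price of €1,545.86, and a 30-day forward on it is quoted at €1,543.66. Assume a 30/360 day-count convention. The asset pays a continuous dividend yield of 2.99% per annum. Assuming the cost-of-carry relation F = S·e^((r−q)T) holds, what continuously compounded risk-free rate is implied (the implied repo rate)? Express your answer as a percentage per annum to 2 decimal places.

From F = S·e^((r−q)T): (r − q) = ln(F/S)/T
ln(1543.66/1545.86) = ln(0.998577) = -0.001424
(r − q) = -0.001424 / (30/360) = -0.017088
r = ln(F/S)/T + q = -0.017088 + 0.0299 = 0.012812
r = 1.28%

1.28%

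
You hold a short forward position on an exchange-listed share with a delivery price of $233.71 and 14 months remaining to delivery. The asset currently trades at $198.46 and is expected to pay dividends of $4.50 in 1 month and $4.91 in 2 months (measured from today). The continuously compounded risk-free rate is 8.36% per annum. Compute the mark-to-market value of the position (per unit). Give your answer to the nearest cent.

PV(remaining dividends) I = 4.50·e^(−0.0836·1/12) + 4.91·e^(−0.0836·2/12) = 9.3108
Current forward F = (S − I)·e^(rT) = (198.46 − 9.3108)·e^(0.0836·14/12) = 189.1492 × 1.102448 = 208.5272
Value (long) = (F − K)·e^(−rT) = (208.5272 − 233.71) × 0.907072 = -22.8426
Short position value = −(long value) = $22.84

$22.84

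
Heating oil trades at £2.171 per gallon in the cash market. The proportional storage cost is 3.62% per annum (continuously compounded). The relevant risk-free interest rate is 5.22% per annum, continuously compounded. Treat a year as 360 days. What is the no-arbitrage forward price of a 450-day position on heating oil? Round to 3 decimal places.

Net carry = r + u − y = 0.0522 + 0.0362 − 0.0000 = 0.0884
F = S·e^((r+u−y)T) = 2.171 · e^(0.0884 × 450/360) = 2.171 · e^0.110500
= 2.171 × 1.116836 = £2.425 per gallon

£2.425 per gallon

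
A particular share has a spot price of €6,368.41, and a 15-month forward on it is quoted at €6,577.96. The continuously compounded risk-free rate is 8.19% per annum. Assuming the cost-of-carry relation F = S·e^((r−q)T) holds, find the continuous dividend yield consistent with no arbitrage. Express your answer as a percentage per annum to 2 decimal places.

5.60%

From F = S·e^((r−q)T): (r − q) = ln(F/S)/T
ln(6577.96/6368.41) = ln(1.032905) = 0.032375
(r − q) = 0.032375 / (15/12) = 0.025900
q = r − ln(F/S)/T = 0.0819 − 0.025900 = 0.056000
q = 5.60%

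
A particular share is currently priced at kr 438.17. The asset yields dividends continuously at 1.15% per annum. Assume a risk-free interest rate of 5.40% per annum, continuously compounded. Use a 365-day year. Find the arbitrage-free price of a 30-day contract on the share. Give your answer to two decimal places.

kr 439.70

F = S·e^((r − q)T) = 438.17 · e^((0.0540 − 0.0115) × 30/365)
= 438.17 · e^0.003493 = 438.17 × 1.003499
F = kr 439.70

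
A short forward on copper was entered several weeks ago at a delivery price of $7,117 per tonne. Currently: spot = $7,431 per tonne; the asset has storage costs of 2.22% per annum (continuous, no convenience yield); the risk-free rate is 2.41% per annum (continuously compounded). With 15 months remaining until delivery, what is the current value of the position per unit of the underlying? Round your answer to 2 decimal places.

Current fair forward for the remaining 15 months: F = S·e^((r + u)·T), (r + u) = 0.0241 + 0.0222 = 0.0463
F = 7431 · e^(0.0463 × 15/12) = 7431 × 1.05958254 = 7873.7579
Value of long forward = (F − K)·e^(−rT) = (7873.7579 − 7117) · e^(−0.0241·15/12)
= 756.7579 × 0.97032424 = 734.30
Short position value = −(long value) = -$734.30

-$734.30 per tonne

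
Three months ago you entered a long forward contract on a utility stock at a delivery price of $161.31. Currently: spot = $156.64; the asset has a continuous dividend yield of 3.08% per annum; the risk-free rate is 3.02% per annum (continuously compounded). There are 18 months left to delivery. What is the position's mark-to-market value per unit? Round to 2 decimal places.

-$4.60

Current fair forward for the remaining 18 months: F = S·e^((r − q)·T), (r − q) = 0.0302 − 0.0308 = -0.0006
F = 156.64 · e^(-0.0006 × 18/12) = 156.64 × 0.999100 = 156.4990
Value of long forward = (F − K)·e^(−rT) = (156.4990 − 161.31) · e^(−0.0302·18/12)
= -4.8110 × 0.955711 = -4.60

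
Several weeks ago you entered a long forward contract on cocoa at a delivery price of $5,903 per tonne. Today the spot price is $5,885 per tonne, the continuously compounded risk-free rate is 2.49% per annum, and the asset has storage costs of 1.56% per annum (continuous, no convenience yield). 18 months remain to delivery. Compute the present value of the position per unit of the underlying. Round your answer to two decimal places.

Current fair forward for the remaining 18 months: F = S·e^((r + u)·T), (r + u) = 0.0249 + 0.0156 = 0.0405
F = 5885 · e^(0.0405 × 18/12) = 5885 × 1.06263322 = 6253.5965
Value of long forward = (F − K)·e^(−rT) = (6253.5965 − 5903) · e^(−0.0249·18/12)
= 350.5965 × 0.96333891 = 337.74

$337.74 per tonne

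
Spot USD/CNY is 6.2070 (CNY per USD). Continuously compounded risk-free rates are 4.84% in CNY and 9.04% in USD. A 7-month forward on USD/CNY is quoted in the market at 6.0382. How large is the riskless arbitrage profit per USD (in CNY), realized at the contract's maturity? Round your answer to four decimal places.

Fair forward: F* = S·e^(carry·T), with carry = (r_CNY − r_USD) = 0.0484 − 0.0904 = -0.0420
F* = 6.2070 · e^(-0.0420 × 7/12) = 6.2070 · e^-0.024500 = 6.2070 × 0.975798 = 6.0568
Market 6.0382 < fair 6.0568: forward underpriced → reverse cash-and-carry (short spot, go long the forward).
At maturity, profit = |F_mkt − F*| = |6.0382 − 6.0568| = 0.0186 per USD (in CNY)

0.0186 per USD (in CNY)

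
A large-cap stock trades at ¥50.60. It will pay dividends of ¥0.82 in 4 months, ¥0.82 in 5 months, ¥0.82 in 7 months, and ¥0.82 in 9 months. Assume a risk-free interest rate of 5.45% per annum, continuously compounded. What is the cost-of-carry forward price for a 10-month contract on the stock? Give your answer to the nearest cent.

PV(dividends) I = 0.82·e^(−0.0545·4/12) + 0.82·e^(−0.0545·5/12) + 0.82·e^(−0.0545·7/12) + 0.82·e^(−0.0545·9/12)
I = 0.8052 + 0.8016 + 0.7943 + 0.7872 = 3.1883
F = (S − I)·e^(rT) = (50.60 − 3.1883) · e^(0.0545·10/12)
= 47.4117 · e^0.045417 = 47.4117 × 1.046464 = ¥49.61

¥49.61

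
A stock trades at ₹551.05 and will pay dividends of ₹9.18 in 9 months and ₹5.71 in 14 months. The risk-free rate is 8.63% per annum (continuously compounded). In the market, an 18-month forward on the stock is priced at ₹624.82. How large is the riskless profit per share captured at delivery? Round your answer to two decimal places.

₹13.28 per share

PV(dividends) I = 9.18·e^(−0.0863·9/12) + 5.71·e^(−0.0863·14/12) = 13.7677
Fair forward F* = (S − I)·e^(rT) = (551.05 − 13.7677)·e^0.129450 = 537.2823 × 1.138202 = 611.5358
Market ₹624.82 > fair 611.5358: forward overpriced → cash-and-carry (borrow at r, buy the stock and collect the dividends, short the forward).
Profit at T = |F_mkt − F*| = |624.82 − 611.5358| = ₹13.28 per share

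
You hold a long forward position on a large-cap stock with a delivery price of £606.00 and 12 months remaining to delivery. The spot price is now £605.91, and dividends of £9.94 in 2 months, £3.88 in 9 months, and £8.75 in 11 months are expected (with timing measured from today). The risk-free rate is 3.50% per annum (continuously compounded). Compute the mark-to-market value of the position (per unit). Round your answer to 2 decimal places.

-£1.38

PV(remaining dividends) I = 9.94·e^(−0.0350·2/12) + 3.88·e^(−0.0350·9/12) + 8.75·e^(−0.0350·11/12) = 22.1354
Current forward F = (S − I)·e^(rT) = (605.91 − 22.1354)·e^(0.0350·12/12) = 583.7746 × 1.035620 = 604.5687
Value (long) = (F − K)·e^(−rT) = (604.5687 − 606.00) × 0.965605 = -1.3821
Value = -£1.38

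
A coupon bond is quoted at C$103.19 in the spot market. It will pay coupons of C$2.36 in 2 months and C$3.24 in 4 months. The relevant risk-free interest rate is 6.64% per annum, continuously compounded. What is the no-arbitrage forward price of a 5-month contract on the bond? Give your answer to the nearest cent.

C$100.43

PV(coupons) I = 2.36·e^(−0.0664·2/12) + 3.24·e^(−0.0664·4/12)
I = 2.3340 + 3.1691 = 5.5031
F = (S − I)·e^(rT) = (103.19 − 5.5031) · e^(0.0664·5/12)
= 97.6869 · e^0.027667 = 97.6869 × 1.028053 = C$100.43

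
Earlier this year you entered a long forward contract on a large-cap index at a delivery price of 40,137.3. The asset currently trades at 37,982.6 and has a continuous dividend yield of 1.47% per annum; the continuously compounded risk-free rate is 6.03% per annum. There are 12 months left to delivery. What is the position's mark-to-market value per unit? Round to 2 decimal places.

Current fair forward for the remaining 12 months: F = S·e^((r − q)·T), (r − q) = 0.0603 − 0.0147 = 0.0456
F = 37982.6 · e^(0.0456 × 12/12) = 37982.6 × 1.04665566 = 39754.7033
Value of long forward = (F − K)·e^(−rT) = (39754.7033 − 40137.3) · e^(−0.0603·12/12)
= -382.5967 × 0.94148205 = -360.21

-360.21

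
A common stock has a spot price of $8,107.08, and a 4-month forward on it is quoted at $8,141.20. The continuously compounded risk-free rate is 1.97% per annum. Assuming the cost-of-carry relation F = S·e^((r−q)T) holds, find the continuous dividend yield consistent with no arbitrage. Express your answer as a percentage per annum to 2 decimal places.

0.71%

From F = S·e^((r−q)T): (r − q) = ln(F/S)/T
ln(8141.20/8107.08) = ln(1.004209) = 0.004200
(r − q) = 0.004200 / (4/12) = 0.012600
q = r − ln(F/S)/T = 0.0197 − 0.012600 = 0.007100
q = 0.71%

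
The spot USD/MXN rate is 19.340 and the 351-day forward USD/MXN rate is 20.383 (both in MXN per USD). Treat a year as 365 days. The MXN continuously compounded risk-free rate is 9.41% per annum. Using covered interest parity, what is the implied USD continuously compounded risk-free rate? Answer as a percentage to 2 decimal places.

F = S·e^((r_MXN − r_USD)T) ⇒ r_USD = r_MXN − ln(F/S)/T
ln(20.383/19.340) = 0.052526; /(351/365) = 0.054621
r_USD = 0.0941 − 0.054621 = 0.039479
r_USD = 3.95%

3.95%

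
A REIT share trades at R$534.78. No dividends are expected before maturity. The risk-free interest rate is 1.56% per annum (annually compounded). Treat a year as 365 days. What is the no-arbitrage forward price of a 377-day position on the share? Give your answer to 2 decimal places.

F = S · (1+r)^T
= 534.78 × 1.016117
F = R$543.40

R$543.40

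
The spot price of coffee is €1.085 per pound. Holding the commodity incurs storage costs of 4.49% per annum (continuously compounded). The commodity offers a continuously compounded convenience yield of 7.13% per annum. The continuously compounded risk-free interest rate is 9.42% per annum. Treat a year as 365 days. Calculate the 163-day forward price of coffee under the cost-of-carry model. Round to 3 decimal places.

€1.118 per pound

Net carry = r + u − y = 0.0942 + 0.0449 − 0.0713 = 0.0678
F = S·e^((r+u−y)T) = 1.085 · e^(0.0678 × 163/365) = 1.085 · e^0.030278
= 1.085 × 1.030741 = €1.118 per pound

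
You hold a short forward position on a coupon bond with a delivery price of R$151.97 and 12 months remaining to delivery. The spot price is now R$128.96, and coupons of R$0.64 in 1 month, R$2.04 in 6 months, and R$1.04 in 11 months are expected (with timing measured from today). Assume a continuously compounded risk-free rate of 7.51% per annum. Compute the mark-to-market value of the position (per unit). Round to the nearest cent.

R$15.59

PV(remaining coupons) I = 0.64·e^(−0.0751·1/12) + 2.04·e^(−0.0751·6/12) + 1.04·e^(−0.0751·11/12) = 3.5716
Current forward F = (S − I)·e^(rT) = (128.96 − 3.5716)·e^(0.0751·12/12) = 125.3884 × 1.077992 = 135.1677
Value (long) = (F − K)·e^(−rT) = (135.1677 − 151.97) × 0.927651 = -15.5867
Short position value = −(long value) = R$15.59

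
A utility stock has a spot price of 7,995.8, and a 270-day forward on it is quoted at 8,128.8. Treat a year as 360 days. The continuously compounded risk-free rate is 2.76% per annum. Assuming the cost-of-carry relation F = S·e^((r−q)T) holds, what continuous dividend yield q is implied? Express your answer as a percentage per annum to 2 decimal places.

From F = S·e^((r−q)T): (r − q) = ln(F/S)/T
ln(8128.8/7995.8) = ln(1.016634) = 0.016497
(r − q) = 0.016497 / (270/360) = 0.021996
q = r − ln(F/S)/T = 0.0276 − 0.021996 = 0.005604
q = 0.56%

0.56%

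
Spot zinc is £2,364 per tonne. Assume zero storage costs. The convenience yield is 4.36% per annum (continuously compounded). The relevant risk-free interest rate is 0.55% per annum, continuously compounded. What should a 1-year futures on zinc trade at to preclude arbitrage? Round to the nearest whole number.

£2,276 per tonne

Net carry = r + u − y = 0.0055 + 0.0000 − 0.0436 = -0.0381
F = S·e^((r+u−y)T) = 2364 · e^(-0.0381 × 1) = 2364 · e^-0.038100
= 2364 × 0.962617 = £2,276 per tonne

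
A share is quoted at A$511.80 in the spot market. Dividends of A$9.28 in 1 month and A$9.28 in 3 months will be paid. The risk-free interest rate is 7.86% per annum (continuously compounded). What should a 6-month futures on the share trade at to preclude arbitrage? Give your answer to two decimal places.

A$513.26

PV(dividends) I = 9.28·e^(−0.0786·1/12) + 9.28·e^(−0.0786·3/12)
I = 9.2194 + 9.0994 = 18.3188
F = (S − I)·e^(rT) = (511.80 − 18.3188) · e^(0.0786·6/12)
= 493.4812 · e^0.039300 = 493.4812 × 1.040082 = A$513.26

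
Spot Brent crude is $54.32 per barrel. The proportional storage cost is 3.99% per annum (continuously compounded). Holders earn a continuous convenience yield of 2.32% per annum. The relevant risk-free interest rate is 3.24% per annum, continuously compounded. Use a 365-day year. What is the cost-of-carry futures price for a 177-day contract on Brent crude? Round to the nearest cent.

Net carry = r + u − y = 0.0324 + 0.0399 − 0.0232 = 0.0491
F = S·e^((r+u−y)T) = 54.32 · e^(0.0491 × 177/365) = 54.32 · e^0.023810
= 54.32 × 1.024096 = $55.63 per barrel

$55.63 per barrel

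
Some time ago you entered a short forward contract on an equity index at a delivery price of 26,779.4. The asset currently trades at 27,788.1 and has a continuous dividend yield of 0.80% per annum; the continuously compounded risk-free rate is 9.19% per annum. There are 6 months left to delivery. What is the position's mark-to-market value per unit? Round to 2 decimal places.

-2100.44

Current fair forward for the remaining 6 months: F = S·e^((r − q)·T), (r − q) = 0.0919 − 0.0080 = 0.0839
F = 27788.1 · e^(0.0839 × 6/12) = 27788.1 × 1.04284234 = 28978.6072
Value of long forward = (F − K)·e^(−rT) = (28978.6072 − 26779.4) · e^(−0.0919·6/12)
= 2199.2072 × 0.95508972 = 2100.44
Short position value = −(long value) = -2100.44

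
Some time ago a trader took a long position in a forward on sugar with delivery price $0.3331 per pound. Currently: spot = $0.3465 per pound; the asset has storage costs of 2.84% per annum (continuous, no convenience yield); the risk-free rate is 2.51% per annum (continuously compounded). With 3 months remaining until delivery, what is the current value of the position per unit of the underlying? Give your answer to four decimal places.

Current fair forward for the remaining 3 months: F = S·e^((r + u)·T), (r + u) = 0.0251 + 0.0284 = 0.0535
F = 0.3465 · e^(0.0535 × 3/12) = 0.3465 × 1.013465 = 0.3512
Value of long forward = (F − K)·e^(−rT) = (0.3512 − 0.3331) · e^(−0.0251·3/12)
= 0.0181 × 0.993745 = 0.0180

$0.0180 per pound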